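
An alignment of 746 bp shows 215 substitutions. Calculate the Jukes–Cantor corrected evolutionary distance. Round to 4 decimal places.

0.3637

p = 215/746 ≈ 0.288204.
d = −(3/4) ln(1 − 4p/3) = −0.75 ln(1 − 0.384272) = −0.75 ln(0.615728)
  = −0.75 × (-0.484950) = 0.363713 substitutions/site.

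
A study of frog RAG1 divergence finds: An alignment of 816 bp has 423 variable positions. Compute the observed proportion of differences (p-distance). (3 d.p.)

p = 423/816 = 0.518382… ≈ 0.518 (to 3 d.p.).

0.518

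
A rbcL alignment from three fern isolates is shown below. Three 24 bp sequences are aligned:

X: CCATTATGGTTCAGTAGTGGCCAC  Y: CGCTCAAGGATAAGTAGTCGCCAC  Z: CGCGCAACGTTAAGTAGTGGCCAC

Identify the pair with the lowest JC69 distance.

X–Y: 7/24 differ, p = 0.292, d = 0.369.
X–Z: 7/24 differ, p = 0.292, d = 0.369.
Y–Z: 4/24 differ, p = 0.167, d = 0.188.
The smallest distance is between Y and Z.

Y and Z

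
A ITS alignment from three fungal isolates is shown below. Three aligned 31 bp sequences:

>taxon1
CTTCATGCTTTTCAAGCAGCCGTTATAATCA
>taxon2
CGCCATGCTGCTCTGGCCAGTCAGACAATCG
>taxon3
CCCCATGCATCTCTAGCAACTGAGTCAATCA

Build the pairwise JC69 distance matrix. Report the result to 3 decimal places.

d(taxon1,taxon2) = 0.777, d(taxon1,taxon3) = 0.481, d(taxon2,taxon3) = 0.367

taxon1–taxon2: 15/31 sites differ → p ≈ 0.483871, d = −0.75 ln(1 − 0.645161) = 0.777068 ≈ 0.777.
taxon1–taxon3: 11/31 sites differ → p ≈ 0.354839, d = −0.75 ln(1 − 0.473119) = 0.480585 ≈ 0.481.
taxon2–taxon3: 9/31 sites differ → p ≈ 0.290323, d = −0.75 ln(1 − 0.387097) = 0.367161 ≈ 0.367.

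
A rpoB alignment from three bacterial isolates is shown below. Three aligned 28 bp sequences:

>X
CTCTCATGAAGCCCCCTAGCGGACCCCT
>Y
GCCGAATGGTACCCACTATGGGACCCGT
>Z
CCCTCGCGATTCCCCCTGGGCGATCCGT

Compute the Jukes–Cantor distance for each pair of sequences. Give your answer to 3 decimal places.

X–Y: 11/28 sites differ → p ≈ 0.392857, d = −0.75 ln(1 − 0.523809) = 0.556452 ≈ 0.556.
X–Z: 10/28 sites differ → p ≈ 0.357143, d = −0.75 ln(1 − 0.476191) = 0.484971 ≈ 0.485.
Y–Z: 12/28 sites differ → p ≈ 0.428571, d = −0.75 ln(1 − 0.571428) = 0.635472 ≈ 0.635.

d(X,Y) = 0.556, d(X,Z) = 0.485, d(Y,Z) = 0.635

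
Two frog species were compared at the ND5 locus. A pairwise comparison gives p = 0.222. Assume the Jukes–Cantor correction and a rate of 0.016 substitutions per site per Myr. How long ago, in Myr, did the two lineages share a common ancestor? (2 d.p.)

d = −(3/4) ln(1 − 4p/3) = −0.75 ln(1 − 0.296) = −0.75 ln(0.704)
  = −0.75 × (-0.350977) = 0.263233 substitutions/site.
Under a molecular clock d = 2μt, so t = d/(2μ) = 0.263233 / (2 × 0.016) = 8.23 Myr.

8.23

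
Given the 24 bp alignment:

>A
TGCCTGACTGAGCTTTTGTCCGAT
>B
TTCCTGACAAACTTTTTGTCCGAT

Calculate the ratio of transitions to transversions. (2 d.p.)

0.67

Transitions are A↔G and C↔T; transversions are all other mismatches.
Transitions: 2. Transversions: 3.
R = 2/3 = 0.666666… ≈ 0.67 (to 2 d.p.).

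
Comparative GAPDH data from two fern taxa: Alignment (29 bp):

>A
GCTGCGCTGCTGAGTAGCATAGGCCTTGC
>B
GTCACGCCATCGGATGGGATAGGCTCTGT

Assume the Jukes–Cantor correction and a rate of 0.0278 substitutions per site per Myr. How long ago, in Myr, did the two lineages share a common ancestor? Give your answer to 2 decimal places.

13.92

The sequences differ at 14 of 29 sites, so p = 14/29 ≈ 0.482759.
d = −(3/4) ln(1 − 4p/3) = −0.75 ln(1 − 0.643679) = −0.75 ln(0.356321)
  = −0.75 × (-1.031923) = 0.773942 substitutions/site.
Under a molecular clock d = 2μt, so t = d/(2μ) = 0.773942 / (2 × 0.0278) = 13.92 Myr.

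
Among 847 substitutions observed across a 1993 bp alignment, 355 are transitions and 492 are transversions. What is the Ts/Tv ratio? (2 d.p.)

0.72

R = 355/492 = 0.721544… ≈ 0.72 (to 2 d.p.).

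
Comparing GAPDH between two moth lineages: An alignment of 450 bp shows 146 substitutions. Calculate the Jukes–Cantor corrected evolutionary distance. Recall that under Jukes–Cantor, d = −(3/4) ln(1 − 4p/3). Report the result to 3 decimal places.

0.425

p = 146/450 ≈ 0.324444.
d = −(3/4) ln(1 − 4p/3) = −0.75 ln(1 − 0.432592) = −0.75 ln(0.567408)
  = −0.75 × (-0.566677) = 0.425008 substitutions/site.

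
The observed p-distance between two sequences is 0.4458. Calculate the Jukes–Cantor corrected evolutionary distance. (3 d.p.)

0.677

d = −(3/4) ln(1 − 4p/3) = −0.75 ln(1 − 0.5944) = −0.75 ln(0.4056)
  = −0.75 × (-0.902388) = 0.676791 substitutions/site.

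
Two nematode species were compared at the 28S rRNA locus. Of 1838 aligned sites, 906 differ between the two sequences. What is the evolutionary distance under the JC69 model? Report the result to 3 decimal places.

0.803

p = 906/1838 ≈ 0.492927.
d = −(3/4) ln(1 − 4p/3) = −0.75 ln(1 − 0.657236) = −0.75 ln(0.342764)
  = −0.75 × (-1.070713) = 0.803035 substitutions/site.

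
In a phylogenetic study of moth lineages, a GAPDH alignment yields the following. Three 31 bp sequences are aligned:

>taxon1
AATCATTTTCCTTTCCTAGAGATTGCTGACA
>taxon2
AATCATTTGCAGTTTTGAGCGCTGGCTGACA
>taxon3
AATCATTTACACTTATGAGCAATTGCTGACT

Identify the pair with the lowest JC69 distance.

taxon1–taxon2: 9/31 differ, p = 0.290, d = 0.367.
taxon1–taxon3: 9/31 differ, p = 0.290, d = 0.367.
taxon2–taxon3: 7/31 differ, p = 0.226, d = 0.269.
The smallest distance is between taxon2 and taxon3.

taxon2 and taxon3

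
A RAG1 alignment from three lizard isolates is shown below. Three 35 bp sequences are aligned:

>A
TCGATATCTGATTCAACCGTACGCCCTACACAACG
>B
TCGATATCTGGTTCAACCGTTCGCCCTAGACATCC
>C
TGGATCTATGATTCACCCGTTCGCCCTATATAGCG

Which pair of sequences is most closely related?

A and B

A–B: 5/35 differ, p = 0.143, d = 0.158.
A–C: 8/35 differ, p = 0.229, d = 0.273.
B–C: 9/35 differ, p = 0.257, d = 0.315.
The smallest distance is between A and B.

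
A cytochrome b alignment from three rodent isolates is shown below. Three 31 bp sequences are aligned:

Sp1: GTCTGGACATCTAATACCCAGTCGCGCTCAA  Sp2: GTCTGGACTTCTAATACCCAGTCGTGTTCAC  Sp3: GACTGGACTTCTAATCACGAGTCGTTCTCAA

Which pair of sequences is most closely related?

Sp1 and Sp2

Sp1–Sp2: 4/31 differ, p = 0.129, d = 0.142.
Sp1–Sp3: 7/31 differ, p = 0.226, d = 0.269.
Sp2–Sp3: 7/31 differ, p = 0.226, d = 0.269.
The smallest distance is between Sp1 and Sp2.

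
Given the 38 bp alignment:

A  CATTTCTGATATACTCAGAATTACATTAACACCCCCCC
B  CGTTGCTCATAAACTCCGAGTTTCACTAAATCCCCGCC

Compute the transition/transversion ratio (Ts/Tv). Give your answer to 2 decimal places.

0.38

Transitions are A↔G and C↔T; transversions are all other mismatches.
Transitions: 3. Transversions: 8.
R = 3/8 = 0.375 ≈ 0.38 (to 2 d.p.).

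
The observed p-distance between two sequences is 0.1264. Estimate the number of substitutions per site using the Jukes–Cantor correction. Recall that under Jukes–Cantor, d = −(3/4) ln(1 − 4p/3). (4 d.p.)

0.1384

d = −(3/4) ln(1 − 4p/3) = −0.75 ln(1 − 0.168533) = −0.75 ln(0.831467)
  = −0.75 × (-0.184564) = 0.138423 substitutions/site.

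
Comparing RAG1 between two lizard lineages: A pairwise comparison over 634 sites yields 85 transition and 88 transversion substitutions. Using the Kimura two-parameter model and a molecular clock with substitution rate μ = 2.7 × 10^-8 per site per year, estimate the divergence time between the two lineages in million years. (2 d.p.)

6.34

P = 85/634 ≈ 0.134069 and Q = 88/634 ≈ 0.138801.
Under the Kimura two-parameter model, d = −½ ln(1 − 2P − Q) − ¼ ln(1 − 2Q).
1 − 2P − Q = 0.593061, giving −½ ln(0.593061) = 0.261229.
1 − 2Q = 0.722398, giving −¼ ln(0.722398) = 0.081295.
d = 0.261229 + 0.081295 = 0.342524.
Under a molecular clock d = 2μt, so t = d/(2μ) = 0.342524 / (2 × 2.7 × 10^-8) = 6.34 million years.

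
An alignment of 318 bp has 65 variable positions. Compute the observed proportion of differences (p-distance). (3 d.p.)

0.204

p = 65/318 = 0.204402… ≈ 0.204 (to 3 d.p.).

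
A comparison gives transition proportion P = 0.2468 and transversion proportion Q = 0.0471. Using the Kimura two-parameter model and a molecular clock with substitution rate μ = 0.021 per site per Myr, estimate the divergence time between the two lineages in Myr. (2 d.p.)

9.85

Under the Kimura two-parameter model, d = −½ ln(1 − 2P − Q) − ¼ ln(1 − 2Q).
1 − 2P − Q = 0.4593, giving −½ ln(0.4593) = 0.389026.
1 − 2Q = 0.9058, giving −¼ ln(0.9058) = 0.024734.
d = 0.389026 + 0.024734 = 0.413760.
Under a molecular clock d = 2μt, so t = d/(2μ) = 0.413760 / (2 × 0.021) = 9.85 Myr.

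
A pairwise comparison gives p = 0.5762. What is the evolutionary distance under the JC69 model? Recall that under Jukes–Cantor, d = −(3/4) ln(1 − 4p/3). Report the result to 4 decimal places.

1.0966

d = −(3/4) ln(1 − 4p/3) = −0.75 ln(1 − 0.768267) = −0.75 ln(0.231733)
  = −0.75 × (-1.462169) = 1.096627 substitutions/site.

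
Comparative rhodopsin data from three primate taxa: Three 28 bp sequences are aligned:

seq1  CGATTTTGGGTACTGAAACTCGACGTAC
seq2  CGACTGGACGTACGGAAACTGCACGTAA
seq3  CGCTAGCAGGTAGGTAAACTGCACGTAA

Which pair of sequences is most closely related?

seq1–seq2: 9/28 differ, p = 0.321, d = 0.420.
seq1–seq3: 11/28 differ, p = 0.393, d = 0.556.
seq2–seq3: 7/28 differ, p = 0.250, d = 0.304.
The smallest distance is between seq2 and seq3.

seq2 and seq3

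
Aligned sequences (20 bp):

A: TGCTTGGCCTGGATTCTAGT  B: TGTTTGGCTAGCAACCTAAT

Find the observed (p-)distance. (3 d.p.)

0.350

The sequences differ at 7 of 20 positions (sites 3, 9, 10, 12, 14, 15, 19).
p = 7/20 = 0.350.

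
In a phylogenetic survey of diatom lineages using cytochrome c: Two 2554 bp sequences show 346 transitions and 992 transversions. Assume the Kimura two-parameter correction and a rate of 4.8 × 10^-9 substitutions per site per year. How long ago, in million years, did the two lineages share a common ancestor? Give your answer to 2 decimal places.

95.15

P = 346/2554 ≈ 0.135474 and Q = 992/2554 ≈ 0.38841.
Under the Kimura two-parameter model, d = −½ ln(1 − 2P − Q) − ¼ ln(1 − 2Q).
1 − 2P − Q = 0.340642, giving −½ ln(0.340642) = 0.538462.
1 − 2Q = 0.22318, giving −¼ ln(0.22318) = 0.374944.
d = 0.538462 + 0.374944 = 0.913406.
Under a molecular clock d = 2μt, so t = d/(2μ) = 0.913406 / (2 × 4.8 × 10^-9) = 95.15 million years.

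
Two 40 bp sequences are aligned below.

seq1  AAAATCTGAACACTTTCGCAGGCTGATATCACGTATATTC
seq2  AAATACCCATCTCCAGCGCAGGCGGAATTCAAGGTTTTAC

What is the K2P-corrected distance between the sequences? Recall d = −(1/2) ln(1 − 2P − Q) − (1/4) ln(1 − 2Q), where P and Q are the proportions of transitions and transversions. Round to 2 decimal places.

Of 40 sites, 2 differences are transitions and 15 are transversions, so P = 2/40 = 0.05 and Q = 15/40 = 0.375.
Under the Kimura two-parameter model, d = −½ ln(1 − 2P − Q) − ¼ ln(1 − 2Q).
1 − 2P − Q = 0.525, giving −½ ln(0.525) = 0.322179.
1 − 2Q = 0.25, giving −¼ ln(0.25) = 0.346574.
d = 0.322179 + 0.346574 = 0.668753.

0.67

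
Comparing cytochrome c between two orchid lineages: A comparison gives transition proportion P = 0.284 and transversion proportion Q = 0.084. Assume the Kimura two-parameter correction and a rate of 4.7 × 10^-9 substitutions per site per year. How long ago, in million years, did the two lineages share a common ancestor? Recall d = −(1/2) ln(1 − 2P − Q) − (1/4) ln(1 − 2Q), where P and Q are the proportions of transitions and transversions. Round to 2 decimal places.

Under the Kimura two-parameter model, d = −½ ln(1 − 2P − Q) − ¼ ln(1 − 2Q).
1 − 2P − Q = 0.348, giving −½ ln(0.348) = 0.527776.
1 − 2Q = 0.832, giving −¼ ln(0.832) = 0.045981.
d = 0.527776 + 0.045981 = 0.573757.
Under a molecular clock d = 2μt, so t = d/(2μ) = 0.573757 / (2 × 4.7 × 10^-9) = 61.04 million years.

61.04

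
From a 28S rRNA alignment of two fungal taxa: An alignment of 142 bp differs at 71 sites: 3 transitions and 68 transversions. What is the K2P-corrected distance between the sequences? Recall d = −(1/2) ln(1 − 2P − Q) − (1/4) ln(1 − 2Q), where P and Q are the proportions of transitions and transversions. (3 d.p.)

P = 3/142 ≈ 0.021127 and Q = 68/142 ≈ 0.478873.
Under the Kimura two-parameter model, d = −½ ln(1 − 2P − Q) − ¼ ln(1 − 2Q).
1 − 2P − Q = 0.478873, giving −½ ln(0.478873) = 0.368160.
1 − 2Q = 0.042254, giving −¼ ln(0.042254) = 0.791014.
d = 0.368160 + 0.791014 = 1.159174.

1.159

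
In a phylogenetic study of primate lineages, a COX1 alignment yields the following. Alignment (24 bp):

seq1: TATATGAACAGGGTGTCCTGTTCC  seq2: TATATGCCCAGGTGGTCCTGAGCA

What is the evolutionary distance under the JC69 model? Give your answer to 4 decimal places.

The sequences differ at 7 of 24 sites (7, 8, 13, 14, 21, 22, 24), so p = 7/24 ≈ 0.291667.
d = −(3/4) ln(1 − 4p/3) = −0.75 ln(1 − 0.388889) = −0.75 ln(0.611111)
  = −0.75 × (-0.492477) = 0.369358 substitutions/site.

0.3694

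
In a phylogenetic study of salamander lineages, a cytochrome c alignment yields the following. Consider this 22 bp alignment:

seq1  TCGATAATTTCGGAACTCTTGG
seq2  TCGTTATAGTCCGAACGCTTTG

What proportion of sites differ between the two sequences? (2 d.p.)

0.32

The sequences differ at 7 of 22 positions (sites 4, 7, 8, 9, 12, 17, 21).
p = 7/22 = 0.318181… ≈ 0.32 (to 2 d.p.).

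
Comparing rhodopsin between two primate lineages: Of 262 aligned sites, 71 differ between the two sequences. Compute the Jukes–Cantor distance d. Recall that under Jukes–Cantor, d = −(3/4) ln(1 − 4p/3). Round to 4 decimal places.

p = 71/262 ≈ 0.270992.
d = −(3/4) ln(1 − 4p/3) = −0.75 ln(1 − 0.361323) = −0.75 ln(0.638677)
  = −0.75 × (-0.448356) = 0.336267 substitutions/site.

0.3363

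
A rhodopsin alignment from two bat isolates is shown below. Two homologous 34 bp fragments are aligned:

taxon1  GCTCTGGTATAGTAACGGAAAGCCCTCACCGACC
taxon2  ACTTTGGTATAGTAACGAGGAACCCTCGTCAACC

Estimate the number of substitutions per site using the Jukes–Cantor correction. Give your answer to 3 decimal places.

0.326

The sequences differ at 9 of 34 sites (1, 4, 18, 19, 20, 22, 28, 29, 31), so p = 9/34 ≈ 0.264706.
d = −(3/4) ln(1 − 4p/3) = −0.75 ln(1 − 0.352941) = −0.75 ln(0.647059)
  = −0.75 × (-0.435318) = 0.326489 substitutions/site.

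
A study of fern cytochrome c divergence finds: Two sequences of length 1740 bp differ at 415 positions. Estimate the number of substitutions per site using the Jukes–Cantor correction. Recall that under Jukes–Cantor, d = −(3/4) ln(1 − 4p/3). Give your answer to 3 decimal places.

p = 415/1740 ≈ 0.238506.
d = −(3/4) ln(1 − 4p/3) = −0.75 ln(1 − 0.318008) = −0.75 ln(0.681992)
  = −0.75 × (-0.382737) = 0.287053 substitutions/site.

0.287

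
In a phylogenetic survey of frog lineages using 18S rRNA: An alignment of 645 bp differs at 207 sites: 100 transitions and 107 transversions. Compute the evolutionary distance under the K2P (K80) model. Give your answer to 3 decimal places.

P = 100/645 ≈ 0.155039 and Q = 107/645 ≈ 0.165891.
Under the Kimura two-parameter model, d = −½ ln(1 − 2P − Q) − ¼ ln(1 − 2Q).
1 − 2P − Q = 0.524031, giving −½ ln(0.524031) = 0.323102.
1 − 2Q = 0.668218, giving −¼ ln(0.668218) = 0.100785.
d = 0.323102 + 0.100785 = 0.423887.

0.424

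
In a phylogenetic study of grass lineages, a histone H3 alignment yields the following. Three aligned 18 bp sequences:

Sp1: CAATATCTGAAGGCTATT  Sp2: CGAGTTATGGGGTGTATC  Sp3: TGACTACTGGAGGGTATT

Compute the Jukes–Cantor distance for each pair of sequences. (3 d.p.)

Sp1–Sp2: 9/18 sites differ → p = 0.5, d = −0.75 ln(1 − 0.666667) = 0.823960 ≈ 0.824.
Sp1–Sp3: 7/18 sites differ → p ≈ 0.388889, d = −0.75 ln(1 − 0.518519) = 0.548166 ≈ 0.548.
Sp2–Sp3: 7/18 sites differ → p ≈ 0.388889, d = −0.75 ln(1 − 0.518519) = 0.548166 ≈ 0.548.

d(Sp1,Sp2) = 0.824, d(Sp1,Sp3) = 0.548, d(Sp2,Sp3) = 0.548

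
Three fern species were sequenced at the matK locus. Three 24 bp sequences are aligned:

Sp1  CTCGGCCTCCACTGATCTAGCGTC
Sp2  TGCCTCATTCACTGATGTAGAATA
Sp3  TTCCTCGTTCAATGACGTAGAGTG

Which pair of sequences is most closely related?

Sp2 and Sp3

Sp1–Sp2: 10/24 differ, p = 0.417, d = 0.608.
Sp1–Sp3: 10/24 differ, p = 0.417, d = 0.608.
Sp2–Sp3: 6/24 differ, p = 0.250, d = 0.304.
The smallest distance is between Sp2 and Sp3.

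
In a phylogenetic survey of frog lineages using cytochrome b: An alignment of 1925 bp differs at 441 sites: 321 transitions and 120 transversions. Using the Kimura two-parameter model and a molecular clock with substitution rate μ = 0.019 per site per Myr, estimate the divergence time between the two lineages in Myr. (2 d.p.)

7.51

P = 321/1925 ≈ 0.166753 and Q = 120/1925 ≈ 0.062338.
Under the Kimura two-parameter model, d = −½ ln(1 − 2P − Q) − ¼ ln(1 − 2Q).
1 − 2P − Q = 0.604156, giving −½ ln(0.604156) = 0.251961.
1 − 2Q = 0.875324, giving −¼ ln(0.875324) = 0.033290.
d = 0.251961 + 0.033290 = 0.285251.
Under a molecular clock d = 2μt, so t = d/(2μ) = 0.285251 / (2 × 0.019) = 7.51 Myr.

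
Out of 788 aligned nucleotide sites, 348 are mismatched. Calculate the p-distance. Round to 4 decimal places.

p = 348/788 = 0.441624… ≈ 0.4416 (to 4 d.p.).

0.4416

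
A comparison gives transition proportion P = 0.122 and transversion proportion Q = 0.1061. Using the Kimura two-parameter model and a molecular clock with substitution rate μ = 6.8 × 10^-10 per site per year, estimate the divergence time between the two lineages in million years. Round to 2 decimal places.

202.28

Under the Kimura two-parameter model, d = −½ ln(1 − 2P − Q) − ¼ ln(1 − 2Q).
1 − 2P − Q = 0.6499, giving −½ ln(0.6499) = 0.215468.
1 − 2Q = 0.7878, giving −¼ ln(0.7878) = 0.059628.
d = 0.215468 + 0.059628 = 0.275096.
Under a molecular clock d = 2μt, so t = d/(2μ) = 0.275096 / (2 × 6.8 × 10^-10) = 202.28 million years.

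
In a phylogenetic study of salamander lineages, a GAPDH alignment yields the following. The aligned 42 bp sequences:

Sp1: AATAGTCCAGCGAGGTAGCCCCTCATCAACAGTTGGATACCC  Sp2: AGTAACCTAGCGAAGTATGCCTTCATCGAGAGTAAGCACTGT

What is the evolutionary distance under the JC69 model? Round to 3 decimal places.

The sequences differ at 18 of 42 sites, so p = 18/42 ≈ 0.428571.
d = −(3/4) ln(1 − 4p/3) = −0.75 ln(1 − 0.571428) = −0.75 ln(0.428572)
  = −0.75 × (-0.847297) = 0.635473 substitutions/site.

0.635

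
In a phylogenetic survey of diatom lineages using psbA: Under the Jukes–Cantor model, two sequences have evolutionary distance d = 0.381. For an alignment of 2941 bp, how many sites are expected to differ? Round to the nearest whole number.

Invert JC69: p = (3/4)(1 − e^(−4d/3)) = 0.75 × (1 − e^(-0.508)) = 0.75 × (1 − 0.601698) = 0.298727.
Expected differing sites = pL ≈ 0.298727 × 2941 = 878.556107 ≈ 879.

879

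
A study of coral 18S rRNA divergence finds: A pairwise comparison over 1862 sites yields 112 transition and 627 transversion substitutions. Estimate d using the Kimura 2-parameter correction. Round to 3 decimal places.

P = 112/1862 ≈ 0.06015 and Q = 627/1862 ≈ 0.336735.
Under the Kimura two-parameter model, d = −½ ln(1 − 2P − Q) − ¼ ln(1 − 2Q).
1 − 2P − Q = 0.542965, giving −½ ln(0.542965) = 0.305355.
1 − 2Q = 0.32653, giving −¼ ln(0.32653) = 0.279808.
d = 0.305355 + 0.279808 = 0.585163.

0.585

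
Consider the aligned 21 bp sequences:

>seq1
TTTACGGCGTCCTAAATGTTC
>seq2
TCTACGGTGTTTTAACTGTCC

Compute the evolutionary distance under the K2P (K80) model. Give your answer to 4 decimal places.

0.3960

Of 21 sites, 5 differences are transitions and 1 are transversions, so P = 5/21 ≈ 0.238095 and Q = 1/21 ≈ 0.047619.
Under the Kimura two-parameter model, d = −½ ln(1 − 2P − Q) − ¼ ln(1 − 2Q).
1 − 2P − Q = 0.476191, giving −½ ln(0.476191) = 0.370968.
1 − 2Q = 0.904762, giving −¼ ln(0.904762) = 0.025021.
d = 0.370968 + 0.025021 = 0.395989.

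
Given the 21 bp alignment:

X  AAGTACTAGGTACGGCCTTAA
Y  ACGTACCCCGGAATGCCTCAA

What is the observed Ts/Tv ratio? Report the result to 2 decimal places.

0.33

Transitions are A↔G and C↔T; transversions are all other mismatches.
Transitions: 2. Transversions: 6.
R = 2/6 = 0.333333… ≈ 0.33 (to 2 d.p.).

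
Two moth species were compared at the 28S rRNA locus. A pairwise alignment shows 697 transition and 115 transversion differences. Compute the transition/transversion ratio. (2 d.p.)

R = 697/115 = 6.060869… ≈ 6.06 (to 2 d.p.).

6.06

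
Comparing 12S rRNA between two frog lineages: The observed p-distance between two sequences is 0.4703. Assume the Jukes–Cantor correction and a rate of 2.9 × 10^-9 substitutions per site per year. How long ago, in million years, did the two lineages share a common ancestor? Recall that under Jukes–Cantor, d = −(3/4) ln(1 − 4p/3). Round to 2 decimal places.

d = −(3/4) ln(1 − 4p/3) = −0.75 ln(1 − 0.627067) = −0.75 ln(0.372933)
  = −0.75 × (-0.986357) = 0.739768 substitutions/site.
Under a molecular clock d = 2μt, so t = d/(2μ) = 0.739768 / (2 × 2.9 × 10^-9) = 127.55 million years.

127.55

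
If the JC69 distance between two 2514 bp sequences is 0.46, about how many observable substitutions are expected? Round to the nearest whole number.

Invert JC69: p = (3/4)(1 − e^(−4d/3)) = 0.75 × (1 − e^(-0.613333)) = 0.75 × (1 − 0.541543) = 0.343843.
Expected differing sites = pL ≈ 0.343843 × 2514 = 864.421302 ≈ 864.

864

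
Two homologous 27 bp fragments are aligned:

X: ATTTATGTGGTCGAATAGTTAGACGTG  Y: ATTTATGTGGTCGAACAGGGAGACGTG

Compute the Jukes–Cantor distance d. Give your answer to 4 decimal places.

The sequences differ at 3 of 27 sites (16, 19, 20), so p = 3/27 ≈ 0.111111.
d = −(3/4) ln(1 − 4p/3) = −0.75 ln(1 − 0.148148) = −0.75 ln(0.851852)
  = −0.75 × (-0.160342) = 0.120257 substitutions/site.

0.1203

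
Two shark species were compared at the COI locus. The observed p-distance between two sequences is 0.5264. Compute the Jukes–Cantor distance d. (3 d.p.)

0.908

d = −(3/4) ln(1 − 4p/3) = −0.75 ln(1 − 0.701867) = −0.75 ln(0.298133)
  = −0.75 × (-1.210216) = 0.907662 substitutions/site.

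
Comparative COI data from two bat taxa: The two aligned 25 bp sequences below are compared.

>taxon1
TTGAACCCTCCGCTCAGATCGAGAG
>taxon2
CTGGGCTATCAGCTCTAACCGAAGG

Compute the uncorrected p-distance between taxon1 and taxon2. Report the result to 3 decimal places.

0.440

The sequences differ at 11 of 25 positions.
p = 11/25 = 0.440.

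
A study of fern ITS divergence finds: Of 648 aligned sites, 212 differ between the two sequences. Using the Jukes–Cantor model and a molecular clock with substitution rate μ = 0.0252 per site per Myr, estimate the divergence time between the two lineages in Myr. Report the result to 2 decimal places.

8.53

p = 212/648 ≈ 0.32716.
d = −(3/4) ln(1 − 4p/3) = −0.75 ln(1 − 0.436213) = −0.75 ln(0.563787)
  = −0.75 × (-0.573079) = 0.429809 substitutions/site.
Under a molecular clock d = 2μt, so t = d/(2μ) = 0.429809 / (2 × 0.0252) = 8.53 Myr.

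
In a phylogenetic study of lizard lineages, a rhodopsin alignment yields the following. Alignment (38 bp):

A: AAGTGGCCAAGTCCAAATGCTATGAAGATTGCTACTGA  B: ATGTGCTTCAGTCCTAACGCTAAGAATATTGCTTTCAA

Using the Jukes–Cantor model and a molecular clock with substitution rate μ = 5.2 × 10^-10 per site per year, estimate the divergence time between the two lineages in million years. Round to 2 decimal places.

439.23

The sequences differ at 13 of 38 sites, so p = 13/38 ≈ 0.342105.
d = −(3/4) ln(1 − 4p/3) = −0.75 ln(1 − 0.45614) = −0.75 ln(0.54386)
  = −0.75 × (-0.609063) = 0.456797 substitutions/site.
Under a molecular clock d = 2μt, so t = d/(2μ) = 0.456797 / (2 × 5.2 × 10^-10) = 439.23 million years.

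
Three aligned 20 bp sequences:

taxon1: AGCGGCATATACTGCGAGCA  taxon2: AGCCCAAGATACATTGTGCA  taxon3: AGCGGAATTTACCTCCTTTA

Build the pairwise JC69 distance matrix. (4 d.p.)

d(taxon1,taxon2) = 0.5716, d(taxon1,taxon3) = 0.5716, d(taxon2,taxon3) = 0.6872

taxon1–taxon2: 8/20 sites differ → p = 0.4, d = −0.75 ln(1 − 0.533333) = 0.571605 ≈ 0.5716.
taxon1–taxon3: 8/20 sites differ → p = 0.4, d = −0.75 ln(1 − 0.533333) = 0.571605 ≈ 0.5716.
taxon2–taxon3: 9/20 sites differ → p = 0.45, d = −0.75 ln(1 − 0.6) = 0.687218 ≈ 0.6872.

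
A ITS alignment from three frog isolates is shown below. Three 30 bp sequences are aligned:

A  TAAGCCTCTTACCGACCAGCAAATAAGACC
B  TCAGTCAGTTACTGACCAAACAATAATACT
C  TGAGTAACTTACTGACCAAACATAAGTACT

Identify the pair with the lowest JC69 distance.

B and C

A–B: 10/30 differ, p = 0.333, d = 0.441.
A–C: 13/30 differ, p = 0.433, d = 0.647.
B–C: 6/30 differ, p = 0.200, d = 0.233.
The smallest distance is between B and C.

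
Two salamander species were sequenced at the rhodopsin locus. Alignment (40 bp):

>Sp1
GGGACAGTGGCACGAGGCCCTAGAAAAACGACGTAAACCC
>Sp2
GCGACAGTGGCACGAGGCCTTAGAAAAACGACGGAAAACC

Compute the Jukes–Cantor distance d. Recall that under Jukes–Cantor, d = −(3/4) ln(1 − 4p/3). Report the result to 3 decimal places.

0.107

The sequences differ at 4 of 40 sites (2, 20, 34, 38), so p = 4/40 = 0.1.
d = −(3/4) ln(1 − 4p/3) = −0.75 ln(1 − 0.133333) = −0.75 ln(0.866667)
  = −0.75 × (-0.143100) = 0.107325 substitutions/site.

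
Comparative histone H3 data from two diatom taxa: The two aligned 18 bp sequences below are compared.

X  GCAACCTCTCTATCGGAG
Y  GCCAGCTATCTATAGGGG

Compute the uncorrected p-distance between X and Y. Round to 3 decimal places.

0.278

The sequences differ at 5 of 18 positions (sites 3, 5, 8, 14, 17).
p = 5/18 = 0.277777… ≈ 0.278 (to 3 d.p.).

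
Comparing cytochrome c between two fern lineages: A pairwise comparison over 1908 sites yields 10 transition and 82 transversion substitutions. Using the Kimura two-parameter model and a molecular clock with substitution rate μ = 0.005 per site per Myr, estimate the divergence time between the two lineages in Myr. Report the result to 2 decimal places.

4.99

P = 10/1908 ≈ 0.005241 and Q = 82/1908 ≈ 0.042977.
Under the Kimura two-parameter model, d = −½ ln(1 − 2P − Q) − ¼ ln(1 − 2Q).
1 − 2P − Q = 0.946541, giving −½ ln(0.946541) = 0.027470.
1 − 2Q = 0.914046, giving −¼ ln(0.914046) = 0.022469.
d = 0.027470 + 0.022469 = 0.049939.
Under a molecular clock d = 2μt, so t = d/(2μ) = 0.049939 / (2 × 0.005) = 4.99 Myr.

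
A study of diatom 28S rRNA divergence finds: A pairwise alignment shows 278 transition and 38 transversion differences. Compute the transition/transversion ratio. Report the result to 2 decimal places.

7.32

R = 278/38 = 7.315789… ≈ 7.32 (to 2 d.p.).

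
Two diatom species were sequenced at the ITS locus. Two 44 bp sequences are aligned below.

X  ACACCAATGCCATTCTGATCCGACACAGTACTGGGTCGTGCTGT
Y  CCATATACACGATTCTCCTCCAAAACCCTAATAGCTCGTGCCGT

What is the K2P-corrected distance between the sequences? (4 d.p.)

0.5431

Of 44 sites, 6 differences are transitions and 11 are transversions, so P = 6/44 ≈ 0.136364 and Q = 11/44 = 0.25.
Under the Kimura two-parameter model, d = −½ ln(1 − 2P − Q) − ¼ ln(1 − 2Q).
1 − 2P − Q = 0.477272, giving −½ ln(0.477272) = 0.369834.
1 − 2Q = 0.5, giving −¼ ln(0.5) = 0.173287.
d = 0.369834 + 0.173287 = 0.543121.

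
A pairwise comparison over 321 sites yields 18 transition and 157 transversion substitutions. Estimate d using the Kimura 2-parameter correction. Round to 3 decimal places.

1.416

P = 18/321 ≈ 0.056075 and Q = 157/321 ≈ 0.489097.
Under the Kimura two-parameter model, d = −½ ln(1 − 2P − Q) − ¼ ln(1 − 2Q).
1 − 2P − Q = 0.398753, giving −½ ln(0.398753) = 0.459707.
1 − 2Q = 0.021806, giving −¼ ln(0.021806) = 0.956393.
d = 0.459707 + 0.956393 = 1.416100.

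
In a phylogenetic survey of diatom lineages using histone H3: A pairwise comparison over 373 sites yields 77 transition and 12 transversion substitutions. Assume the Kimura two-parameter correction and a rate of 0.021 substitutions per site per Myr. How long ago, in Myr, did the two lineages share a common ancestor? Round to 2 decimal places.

7.41

P = 77/373 ≈ 0.206434 and Q = 12/373 ≈ 0.032172.
Under the Kimura two-parameter model, d = −½ ln(1 − 2P − Q) − ¼ ln(1 − 2Q).
1 − 2P − Q = 0.55496, giving −½ ln(0.55496) = 0.294430.
1 − 2Q = 0.935656, giving −¼ ln(0.935656) = 0.016627.
d = 0.294430 + 0.016627 = 0.311057.
Under a molecular clock d = 2μt, so t = d/(2μ) = 0.311057 / (2 × 0.021) = 7.41 Myr.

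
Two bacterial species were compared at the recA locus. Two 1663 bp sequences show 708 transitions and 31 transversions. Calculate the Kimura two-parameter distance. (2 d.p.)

1.03

P = 708/1663 ≈ 0.425737 and Q = 31/1663 ≈ 0.018641.
Under the Kimura two-parameter model, d = −½ ln(1 − 2P − Q) − ¼ ln(1 − 2Q).
1 − 2P − Q = 0.129885, giving −½ ln(0.129885) = 1.020553.
1 − 2Q = 0.962718, giving −¼ ln(0.962718) = 0.009499.
d = 1.020553 + 0.009499 = 1.030052.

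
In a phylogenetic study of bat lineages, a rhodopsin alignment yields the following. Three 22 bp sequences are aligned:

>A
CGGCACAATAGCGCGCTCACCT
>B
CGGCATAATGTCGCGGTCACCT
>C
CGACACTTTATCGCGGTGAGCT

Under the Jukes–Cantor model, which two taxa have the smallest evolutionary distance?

A and B

A–B: 4/22 differ, p = 0.182, d = 0.208.
A–C: 7/22 differ, p = 0.318, d = 0.414.
B–C: 7/22 differ, p = 0.318, d = 0.414.
The smallest distance is between A and B.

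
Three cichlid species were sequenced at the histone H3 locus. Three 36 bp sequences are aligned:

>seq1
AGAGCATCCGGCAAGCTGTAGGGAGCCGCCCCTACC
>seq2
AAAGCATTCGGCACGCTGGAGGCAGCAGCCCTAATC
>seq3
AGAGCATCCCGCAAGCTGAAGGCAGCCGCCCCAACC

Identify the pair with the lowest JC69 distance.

seq1–seq2: 9/36 differ, p = 0.250, d = 0.304.
seq1–seq3: 4/36 differ, p = 0.111, d = 0.120.
seq2–seq3: 8/36 differ, p = 0.222, d = 0.264.
The smallest distance is between seq1 and seq3.

seq1 and seq3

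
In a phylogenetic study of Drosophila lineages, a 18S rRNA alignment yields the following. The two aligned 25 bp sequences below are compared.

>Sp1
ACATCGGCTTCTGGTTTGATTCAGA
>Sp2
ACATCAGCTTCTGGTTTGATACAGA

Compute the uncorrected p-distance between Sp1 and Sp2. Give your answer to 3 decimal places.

0.080

The sequences differ at 2 of 25 positions (sites 6, 21).
p = 2/25 = 0.080.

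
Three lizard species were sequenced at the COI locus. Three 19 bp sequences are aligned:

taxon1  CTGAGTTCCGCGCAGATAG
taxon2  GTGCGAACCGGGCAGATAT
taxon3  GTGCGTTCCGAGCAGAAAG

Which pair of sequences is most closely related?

taxon1–taxon2: 6/19 differ, p = 0.316, d = 0.410.
taxon1–taxon3: 4/19 differ, p = 0.211, d = 0.247.
taxon2–taxon3: 5/19 differ, p = 0.263, d = 0.324.
The smallest distance is between taxon1 and taxon3.

taxon1 and taxon3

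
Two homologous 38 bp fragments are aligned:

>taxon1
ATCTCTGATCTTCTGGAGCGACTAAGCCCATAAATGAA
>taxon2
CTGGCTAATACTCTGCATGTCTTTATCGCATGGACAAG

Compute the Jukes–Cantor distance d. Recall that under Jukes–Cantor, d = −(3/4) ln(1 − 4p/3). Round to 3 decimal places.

The sequences differ at 20 of 38 sites, so p = 20/38 ≈ 0.526316.
d = −(3/4) ln(1 − 4p/3) = −0.75 ln(1 − 0.701755) = −0.75 ln(0.298245)
  = −0.75 × (-1.209840) = 0.907380 substitutions/site.

0.907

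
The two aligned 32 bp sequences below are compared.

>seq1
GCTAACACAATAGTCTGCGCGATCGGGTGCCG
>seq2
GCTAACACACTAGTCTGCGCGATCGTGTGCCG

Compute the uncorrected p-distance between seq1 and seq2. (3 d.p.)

The sequences differ at 2 of 32 positions (sites 10, 26).
p = 2/32 = 0.0625 ≈ 0.063 (to 3 d.p.).

0.063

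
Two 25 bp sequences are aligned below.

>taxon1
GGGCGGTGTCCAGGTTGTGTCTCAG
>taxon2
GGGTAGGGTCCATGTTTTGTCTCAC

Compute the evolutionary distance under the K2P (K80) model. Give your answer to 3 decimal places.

Of 25 sites, 2 differences are transitions and 4 are transversions, so P = 2/25 = 0.08 and Q = 4/25 = 0.16.
Under the Kimura two-parameter model, d = −½ ln(1 − 2P − Q) − ¼ ln(1 − 2Q).
1 − 2P − Q = 0.68, giving −½ ln(0.68) = 0.192831.
1 − 2Q = 0.68, giving −¼ ln(0.68) = 0.096416.
d = 0.192831 + 0.096416 = 0.289247.

0.289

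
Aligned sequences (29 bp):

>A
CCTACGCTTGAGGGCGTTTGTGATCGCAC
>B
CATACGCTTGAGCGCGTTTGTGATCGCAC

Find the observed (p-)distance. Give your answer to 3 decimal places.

The sequences differ at 2 of 29 positions (sites 2, 13).
p = 2/29 = 0.068965… ≈ 0.069 (to 3 d.p.).

0.069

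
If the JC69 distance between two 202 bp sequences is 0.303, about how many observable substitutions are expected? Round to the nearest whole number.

Invert JC69: p = (3/4)(1 − e^(−4d/3)) = 0.75 × (1 − e^(-0.404)) = 0.75 × (1 − 0.667644) = 0.249267.
Expected differing sites = pL ≈ 0.249267 × 202 = 50.351934 ≈ 50.

50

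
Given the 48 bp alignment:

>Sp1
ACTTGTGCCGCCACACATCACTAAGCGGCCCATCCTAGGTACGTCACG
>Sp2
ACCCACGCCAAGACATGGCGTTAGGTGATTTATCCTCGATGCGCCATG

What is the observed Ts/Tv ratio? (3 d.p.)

Transitions are A↔G and C↔T; transversions are all other mismatches.
Transitions: 19. Transversions: 4.
R = 19/4 = 4.750.

4.750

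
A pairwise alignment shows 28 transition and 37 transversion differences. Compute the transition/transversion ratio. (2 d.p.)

0.76

R = 28/37 = 0.756756… ≈ 0.76 (to 2 d.p.).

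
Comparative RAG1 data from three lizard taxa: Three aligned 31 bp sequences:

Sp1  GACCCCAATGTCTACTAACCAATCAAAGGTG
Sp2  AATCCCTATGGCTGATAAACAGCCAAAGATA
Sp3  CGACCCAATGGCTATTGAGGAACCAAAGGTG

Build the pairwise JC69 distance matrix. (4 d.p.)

d(Sp1,Sp2) = 0.4806, d(Sp1,Sp3) = 0.3672, d(Sp2,Sp3) = 0.5445

Sp1–Sp2: 11/31 sites differ → p ≈ 0.354839, d = −0.75 ln(1 − 0.473119) = 0.480585 ≈ 0.4806.
Sp1–Sp3: 9/31 sites differ → p ≈ 0.290323, d = −0.75 ln(1 − 0.387097) = 0.367161 ≈ 0.3672.
Sp2–Sp3: 12/31 sites differ → p ≈ 0.387097, d = −0.75 ln(1 − 0.516129) = 0.544453 ≈ 0.5445.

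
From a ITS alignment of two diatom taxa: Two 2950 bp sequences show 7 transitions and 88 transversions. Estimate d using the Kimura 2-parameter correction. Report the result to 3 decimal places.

0.033

P = 7/2950 ≈ 0.002373 and Q = 88/2950 ≈ 0.029831.
Under the Kimura two-parameter model, d = −½ ln(1 − 2P − Q) − ¼ ln(1 − 2Q).
1 − 2P − Q = 0.965423, giving −½ ln(0.965423) = 0.017594.
1 − 2Q = 0.940338, giving −¼ ln(0.940338) = 0.015379.
d = 0.017594 + 0.015379 = 0.032973.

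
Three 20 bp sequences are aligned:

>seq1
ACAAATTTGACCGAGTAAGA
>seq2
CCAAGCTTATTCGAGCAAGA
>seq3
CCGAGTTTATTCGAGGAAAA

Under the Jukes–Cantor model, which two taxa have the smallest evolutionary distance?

seq2 and seq3

seq1–seq2: 7/20 differ, p = 0.350, d = 0.471.
seq1–seq3: 8/20 differ, p = 0.400, d = 0.572.
seq2–seq3: 4/20 differ, p = 0.200, d = 0.233.
The smallest distance is between seq2 and seq3.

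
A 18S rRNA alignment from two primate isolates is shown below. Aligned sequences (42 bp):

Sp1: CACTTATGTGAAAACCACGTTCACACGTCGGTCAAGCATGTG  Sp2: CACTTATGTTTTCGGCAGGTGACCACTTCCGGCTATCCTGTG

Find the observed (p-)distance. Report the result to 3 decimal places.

The sequences differ at 16 of 42 positions.
p = 16/42 = 0.380952… ≈ 0.381 (to 3 d.p.).

0.381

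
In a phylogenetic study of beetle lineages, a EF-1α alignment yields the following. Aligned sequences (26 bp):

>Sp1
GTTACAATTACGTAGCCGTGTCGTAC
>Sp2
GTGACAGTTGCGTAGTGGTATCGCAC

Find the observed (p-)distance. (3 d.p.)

0.269

The sequences differ at 7 of 26 positions (sites 3, 7, 10, 16, 17, 20, 24).
p = 7/26 = 0.269230… ≈ 0.269 (to 3 d.p.).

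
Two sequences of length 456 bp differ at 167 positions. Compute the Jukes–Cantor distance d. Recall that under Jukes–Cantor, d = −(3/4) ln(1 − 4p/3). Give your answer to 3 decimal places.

p = 167/456 ≈ 0.366228.
d = −(3/4) ln(1 − 4p/3) = −0.75 ln(1 − 0.488304) = −0.75 ln(0.511696)
  = −0.75 × (-0.670025) = 0.502519 substitutions/site.

0.503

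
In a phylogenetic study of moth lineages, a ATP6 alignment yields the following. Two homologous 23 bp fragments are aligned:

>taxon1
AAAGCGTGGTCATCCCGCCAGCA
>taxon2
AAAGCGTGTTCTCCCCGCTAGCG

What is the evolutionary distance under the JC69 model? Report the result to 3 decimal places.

The sequences differ at 5 of 23 sites (9, 12, 13, 19, 23), so p = 5/23 ≈ 0.217391.
d = −(3/4) ln(1 − 4p/3) = −0.75 ln(1 − 0.289855) = −0.75 ln(0.710145)
  = −0.75 × (-0.342286) = 0.256715 substitutions/site.

0.257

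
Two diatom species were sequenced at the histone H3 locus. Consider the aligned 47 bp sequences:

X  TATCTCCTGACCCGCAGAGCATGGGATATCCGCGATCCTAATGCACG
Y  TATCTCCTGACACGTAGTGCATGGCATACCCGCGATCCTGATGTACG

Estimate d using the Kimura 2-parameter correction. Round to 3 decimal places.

0.167

Of 47 sites, 4 differences are transitions and 3 are transversions, so P = 4/47 ≈ 0.085106 and Q = 3/47 ≈ 0.06383.
Under the Kimura two-parameter model, d = −½ ln(1 − 2P − Q) − ¼ ln(1 − 2Q).
1 − 2P − Q = 0.765958, giving −½ ln(0.765958) = 0.133314.
1 − 2Q = 0.87234, giving −¼ ln(0.87234) = 0.034144.
d = 0.133314 + 0.034144 = 0.167458.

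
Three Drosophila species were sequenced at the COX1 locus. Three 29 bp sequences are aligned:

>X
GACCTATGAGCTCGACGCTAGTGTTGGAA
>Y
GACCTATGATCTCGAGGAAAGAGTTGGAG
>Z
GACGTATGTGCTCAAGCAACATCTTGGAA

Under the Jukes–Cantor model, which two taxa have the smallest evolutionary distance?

X–Y: 6/29 differ, p = 0.207, d = 0.242.
X–Z: 10/29 differ, p = 0.345, d = 0.462.
Y–Z: 10/29 differ, p = 0.345, d = 0.462.
The smallest distance is between X and Y.

X and Y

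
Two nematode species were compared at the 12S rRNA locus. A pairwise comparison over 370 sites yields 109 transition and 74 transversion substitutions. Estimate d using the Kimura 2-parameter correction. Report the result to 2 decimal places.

P = 109/370 ≈ 0.294595 and Q = 74/370 = 0.2.
Under the Kimura two-parameter model, d = −½ ln(1 − 2P − Q) − ¼ ln(1 − 2Q).
1 − 2P − Q = 0.21081, giving −½ ln(0.21081) = 0.778399.
1 − 2Q = 0.6, giving −¼ ln(0.6) = 0.127706.
d = 0.778399 + 0.127706 = 0.906105.

0.91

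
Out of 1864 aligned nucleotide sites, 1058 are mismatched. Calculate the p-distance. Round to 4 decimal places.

0.5676

p = 1058/1864 = 0.567596… ≈ 0.5676 (to 4 d.p.).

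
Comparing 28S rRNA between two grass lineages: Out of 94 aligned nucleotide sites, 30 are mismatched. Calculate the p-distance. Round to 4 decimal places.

p = 30/94 = 0.319148… ≈ 0.3191 (to 4 d.p.).

0.3191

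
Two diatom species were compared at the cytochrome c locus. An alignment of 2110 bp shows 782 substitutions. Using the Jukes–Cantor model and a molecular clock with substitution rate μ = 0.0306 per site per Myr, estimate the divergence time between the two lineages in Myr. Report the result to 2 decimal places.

8.35

p = 782/2110 ≈ 0.370616.
d = −(3/4) ln(1 − 4p/3) = −0.75 ln(1 − 0.494155) = −0.75 ln(0.505845)
  = −0.75 × (-0.681525) = 0.511144 substitutions/site.
Under a molecular clock d = 2μt, so t = d/(2μ) = 0.511144 / (2 × 0.0306) = 8.35 Myr.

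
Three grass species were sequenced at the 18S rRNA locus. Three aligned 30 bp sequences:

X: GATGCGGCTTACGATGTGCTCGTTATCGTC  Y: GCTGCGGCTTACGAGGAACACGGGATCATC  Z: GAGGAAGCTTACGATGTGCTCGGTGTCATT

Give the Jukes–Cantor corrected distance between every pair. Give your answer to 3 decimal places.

X–Y: 8/30 sites differ → p ≈ 0.266667, d = −0.75 ln(1 − 0.355556) = 0.329526 ≈ 0.330.
X–Z: 7/30 sites differ → p ≈ 0.233333, d = −0.75 ln(1 − 0.311111) = 0.279506 ≈ 0.280.
Y–Z: 11/30 sites differ → p ≈ 0.366667, d = −0.75 ln(1 − 0.488889) = 0.503376 ≈ 0.503.

d(X,Y) = 0.330, d(X,Z) = 0.280, d(Y,Z) = 0.503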